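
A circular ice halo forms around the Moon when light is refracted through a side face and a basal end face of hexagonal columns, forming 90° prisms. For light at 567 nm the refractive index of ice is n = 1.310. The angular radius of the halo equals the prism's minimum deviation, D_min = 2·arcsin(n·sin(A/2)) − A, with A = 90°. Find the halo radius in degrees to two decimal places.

45.73°

n·sin(A/2) = 1.310 × sin 45° = 1.310 × 0.7071 = 0.9263.
D_min = 2·arcsin(0.9263) − 90° = 2 × 67.867° − 90° = 45.733°.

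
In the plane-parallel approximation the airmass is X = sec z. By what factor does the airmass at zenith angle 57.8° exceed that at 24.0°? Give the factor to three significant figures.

1.71

X(57.8°)/X(24.0°) = sec 57.8° / sec 24.0° = cos 24.0° / cos 57.8° = 0.9135/0.5329 = 1.7144.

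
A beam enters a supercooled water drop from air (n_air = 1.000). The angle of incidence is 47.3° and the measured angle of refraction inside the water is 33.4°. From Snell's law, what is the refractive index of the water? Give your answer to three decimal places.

n = sin θ_i / sin θ_r = sin 47.3° / sin 33.4° = 0.7349 / 0.5505 = 1.3350.

1.335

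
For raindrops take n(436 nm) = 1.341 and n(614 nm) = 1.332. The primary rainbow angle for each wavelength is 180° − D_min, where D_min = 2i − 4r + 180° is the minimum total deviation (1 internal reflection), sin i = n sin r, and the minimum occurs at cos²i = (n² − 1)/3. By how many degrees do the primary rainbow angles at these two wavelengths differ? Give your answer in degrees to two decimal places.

1.29°

At 436 nm (n = 1.341): cos²i = 0.26609 → i = 58.946°, r = 39.705°, D_min = 139.071°, rainbow angle = 40.929°.
At 614 nm (n = 1.332): cos²i = 0.25807 → i = 59.469°, r = 40.290°, D_min = 137.776°, rainbow angle = 42.224°.
Angular width = |40.929° − 42.224°| = 1.295°.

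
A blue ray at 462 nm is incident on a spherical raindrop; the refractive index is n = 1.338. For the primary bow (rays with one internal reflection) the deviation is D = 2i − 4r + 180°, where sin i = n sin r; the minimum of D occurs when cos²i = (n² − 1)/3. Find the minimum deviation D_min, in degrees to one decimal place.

138.6°

cos²i = (1.79024 − 1)/3 = 0.26341; i = arccos(0.51324) = 59.120°.
sin r = sin 59.120°/1.338 = 0.64144; r = 39.899°.
D_min = 2·59.120° − 4·39.899° + 180° = 138.643°.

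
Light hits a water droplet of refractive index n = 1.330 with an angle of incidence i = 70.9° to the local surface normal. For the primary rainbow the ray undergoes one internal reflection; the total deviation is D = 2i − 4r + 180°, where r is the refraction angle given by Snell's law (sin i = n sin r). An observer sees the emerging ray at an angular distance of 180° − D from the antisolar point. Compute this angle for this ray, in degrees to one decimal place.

39.3°

sin r = sin 70.9° / 1.330 = 0.9449/1.330 = 0.7105; r = 45.27°.
D = 2·70.9° − 4·45.27° + 180° = 141.80° − 181.10° + 180° = 140.70°.
Angle from antisolar point = 180° − D = 39.30°.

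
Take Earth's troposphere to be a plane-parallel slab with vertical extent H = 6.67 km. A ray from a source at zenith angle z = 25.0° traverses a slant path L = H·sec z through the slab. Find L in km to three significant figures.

sec z = 1/cos 25.0° = 1.1034.
L = 6.67 × 1.1034 = 7.360 km.

7.36 km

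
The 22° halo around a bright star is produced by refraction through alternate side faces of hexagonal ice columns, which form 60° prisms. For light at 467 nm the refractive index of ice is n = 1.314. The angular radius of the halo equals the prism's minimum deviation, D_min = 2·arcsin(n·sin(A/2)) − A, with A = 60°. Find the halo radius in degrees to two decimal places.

n·sin(A/2) = 1.314 × sin 30° = 1.314 × 0.5000 = 0.6570.
D_min = 2·arcsin(0.6570) − 60° = 2 × 41.071° − 60° = 22.143°.

22.14°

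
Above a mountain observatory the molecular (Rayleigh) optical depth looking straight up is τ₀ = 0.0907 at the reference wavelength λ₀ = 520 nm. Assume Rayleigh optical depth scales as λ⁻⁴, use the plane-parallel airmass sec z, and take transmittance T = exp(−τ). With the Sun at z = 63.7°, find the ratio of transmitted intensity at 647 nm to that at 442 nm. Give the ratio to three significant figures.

Airmass: sec 63.7° = 2.2570.
τ(647 nm) = 0.0907 × (520/647)⁴ × 2.2570 = 0.0907 × 0.4172 × 2.2570 = 0.0854.
τ(442 nm) = 0.0907 × (520/442)⁴ × 2.2570 = 0.0907 × 1.9157 × 2.2570 = 0.3922.
T(647)/T(442) = exp(τ_B − τ_A) = exp(0.3067) = 1.3590.

1.36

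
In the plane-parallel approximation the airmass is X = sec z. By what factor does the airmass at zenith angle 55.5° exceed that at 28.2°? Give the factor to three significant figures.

X(55.5°)/X(28.2°) = sec 55.5° / sec 28.2° = cos 28.2° / cos 55.5° = 0.8813/0.5664 = 1.5560.

1.56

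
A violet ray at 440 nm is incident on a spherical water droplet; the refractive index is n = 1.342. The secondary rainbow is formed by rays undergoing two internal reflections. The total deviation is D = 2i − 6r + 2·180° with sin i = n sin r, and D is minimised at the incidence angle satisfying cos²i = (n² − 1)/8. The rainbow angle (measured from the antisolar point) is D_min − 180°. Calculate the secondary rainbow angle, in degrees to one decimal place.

53.2°

cos²i = (1.80096 − 1)/8 = 0.10012; i = arccos(0.31642) = 71.554°.
sin r = sin 71.554°/1.342 = 0.70687; r = 44.981°.
D_min = 2·71.554° − 6·44.981° + 360° = 233.222°.
Rainbow angle = D_min − 180° = 53.222°.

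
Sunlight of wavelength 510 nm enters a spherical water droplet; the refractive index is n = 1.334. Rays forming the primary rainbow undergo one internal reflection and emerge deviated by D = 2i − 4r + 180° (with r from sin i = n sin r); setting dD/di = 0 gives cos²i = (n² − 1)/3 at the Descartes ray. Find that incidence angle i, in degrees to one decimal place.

cos²i = (1.334² − 1)/3 = (1.77956 − 1)/3 = 0.25985.
cos i = 0.50976, so i = 59.352°.

59.4°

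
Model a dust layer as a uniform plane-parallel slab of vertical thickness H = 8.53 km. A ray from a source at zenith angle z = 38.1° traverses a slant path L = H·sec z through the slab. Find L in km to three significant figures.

10.8 km

sec z = 1/cos 38.1° = 1.2708.
L = 8.53 × 1.2708 = 10.840 km.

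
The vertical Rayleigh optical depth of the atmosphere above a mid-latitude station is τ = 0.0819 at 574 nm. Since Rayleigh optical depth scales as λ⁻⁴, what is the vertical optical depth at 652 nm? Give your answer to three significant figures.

0.0492

τ(652 nm) = τ(574 nm) × (574/652)⁴ = 0.0819 × (0.8804)⁴ = 0.0819 × 0.6007 = 0.0492.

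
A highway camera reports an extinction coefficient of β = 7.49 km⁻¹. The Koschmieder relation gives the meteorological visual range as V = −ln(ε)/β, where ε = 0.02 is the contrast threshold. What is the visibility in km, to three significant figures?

V = −ln(0.02) / 7.49 = 3.912 / 7.49 = 0.5223 km.

0.522 km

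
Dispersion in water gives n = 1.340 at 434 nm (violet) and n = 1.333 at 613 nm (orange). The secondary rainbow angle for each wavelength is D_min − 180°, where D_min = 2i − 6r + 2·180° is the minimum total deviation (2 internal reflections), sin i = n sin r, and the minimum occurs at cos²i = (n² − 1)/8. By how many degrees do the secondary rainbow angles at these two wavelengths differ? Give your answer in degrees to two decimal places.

1.82°

At 434 nm (n = 1.340): cos²i = 0.09945 → i = 71.618°, r = 45.088°, D_min = 232.709°, rainbow angle = 52.709°.
At 613 nm (n = 1.333): cos²i = 0.09711 → i = 71.843°, r = 45.466°, D_min = 230.891°, rainbow angle = 50.891°.
Angular width = |52.709° − 50.891°| = 1.818°.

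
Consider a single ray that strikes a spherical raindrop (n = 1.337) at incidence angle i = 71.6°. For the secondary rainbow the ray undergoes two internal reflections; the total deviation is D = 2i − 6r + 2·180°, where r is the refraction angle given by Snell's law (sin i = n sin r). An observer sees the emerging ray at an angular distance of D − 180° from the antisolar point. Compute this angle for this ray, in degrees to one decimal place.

sin r = sin 71.6° / 1.337 = 0.9489/1.337 = 0.7097; r = 45.21°.
D = 2·71.6° − 6·45.21° + 2·180° = 143.20° − 271.27° + 360° = 231.93°.
Angle from antisolar point = D − 180° = 51.93°.

51.9°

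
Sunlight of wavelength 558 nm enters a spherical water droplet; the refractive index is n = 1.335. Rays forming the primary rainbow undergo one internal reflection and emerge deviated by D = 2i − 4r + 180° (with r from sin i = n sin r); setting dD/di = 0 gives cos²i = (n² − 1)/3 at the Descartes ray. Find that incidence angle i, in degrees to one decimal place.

59.3°

cos²i = (1.335² − 1)/3 = (1.78222 − 1)/3 = 0.26074.
cos i = 0.51063, so i = 59.294°.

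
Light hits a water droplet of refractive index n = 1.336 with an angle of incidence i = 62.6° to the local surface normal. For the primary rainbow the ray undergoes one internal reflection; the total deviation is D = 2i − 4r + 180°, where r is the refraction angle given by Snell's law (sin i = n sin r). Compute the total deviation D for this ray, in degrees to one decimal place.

sin r = sin 62.6° / 1.336 = 0.8878/1.336 = 0.6645; r = 41.65°.
D = 2·62.6° − 4·41.65° + 180° = 125.20° − 166.59° + 180° = 138.61°.

138.6°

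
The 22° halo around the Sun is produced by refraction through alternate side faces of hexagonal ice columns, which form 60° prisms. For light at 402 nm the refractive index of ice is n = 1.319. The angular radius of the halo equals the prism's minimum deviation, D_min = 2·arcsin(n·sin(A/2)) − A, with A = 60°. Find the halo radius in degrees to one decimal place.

22.5°

n·sin(A/2) = 1.319 × sin 30° = 1.319 × 0.5000 = 0.6595.
D_min = 2·arcsin(0.6595) − 60° = 2 × 41.262° − 60° = 22.524°.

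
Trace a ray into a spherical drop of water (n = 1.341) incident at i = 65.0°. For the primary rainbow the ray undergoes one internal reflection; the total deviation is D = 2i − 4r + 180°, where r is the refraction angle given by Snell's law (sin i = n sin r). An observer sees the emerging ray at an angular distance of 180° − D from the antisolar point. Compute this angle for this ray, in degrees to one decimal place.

40.1°

sin r = sin 65.0° / 1.341 = 0.9063/1.341 = 0.6758; r = 42.52°.
D = 2·65.0° − 4·42.52° + 180° = 130.00° − 170.08° + 180° = 139.92°.
Angle from antisolar point = 180° − D = 40.08°.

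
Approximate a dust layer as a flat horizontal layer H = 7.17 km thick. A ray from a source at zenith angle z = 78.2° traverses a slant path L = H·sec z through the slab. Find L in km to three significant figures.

sec z = 1/cos 78.2° = 4.8901.
L = 7.17 × 4.8901 = 35.062 km.

35.1 km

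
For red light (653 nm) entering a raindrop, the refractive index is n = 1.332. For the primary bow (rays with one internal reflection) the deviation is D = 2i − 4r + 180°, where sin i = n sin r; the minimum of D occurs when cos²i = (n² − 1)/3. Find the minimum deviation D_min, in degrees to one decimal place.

137.8°

cos²i = (1.77422 − 1)/3 = 0.25807; i = arccos(0.50801) = 59.469°.
sin r = sin 59.469°/1.332 = 0.64666; r = 40.290°.
D_min = 2·59.469° − 4·40.290° + 180° = 137.776°.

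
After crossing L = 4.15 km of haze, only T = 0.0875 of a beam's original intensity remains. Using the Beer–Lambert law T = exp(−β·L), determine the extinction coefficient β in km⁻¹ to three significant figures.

0.587 km⁻¹

Beer–Lambert: T = exp(−βL) ⇒ β = −ln(T)/L = −ln(0.0875)/4.15 = 2.4361/4.15 = 0.587 km⁻¹.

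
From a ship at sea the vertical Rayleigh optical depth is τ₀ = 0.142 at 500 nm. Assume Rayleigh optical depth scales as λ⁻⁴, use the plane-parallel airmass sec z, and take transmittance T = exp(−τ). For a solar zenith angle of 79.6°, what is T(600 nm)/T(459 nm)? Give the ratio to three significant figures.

Airmass: sec 79.6° = 5.5396.
τ(600 nm) = 0.142 × (500/600)⁴ × 5.5396 = 0.142 × 0.4823 × 5.5396 = 0.3794.
τ(459 nm) = 0.142 × (500/459)⁴ × 5.5396 = 0.142 × 1.4081 × 5.5396 = 1.1076.
T(600)/T(459) = exp(τ_B − τ_A) = exp(0.7283) = 2.0715.

2.07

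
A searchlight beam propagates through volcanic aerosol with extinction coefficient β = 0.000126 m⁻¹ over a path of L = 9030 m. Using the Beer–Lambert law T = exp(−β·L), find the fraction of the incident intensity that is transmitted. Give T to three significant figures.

τ = β·L = 0.000126 × 9030 = 1.1378.
T = exp(−1.1378) = 0.3205.

0.321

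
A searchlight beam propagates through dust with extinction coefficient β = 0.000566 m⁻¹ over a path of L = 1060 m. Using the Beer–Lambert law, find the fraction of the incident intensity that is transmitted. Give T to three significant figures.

0.549

τ = β·L = 0.000566 × 1060 = 0.6000.
T = exp(−0.6000) = 0.5488.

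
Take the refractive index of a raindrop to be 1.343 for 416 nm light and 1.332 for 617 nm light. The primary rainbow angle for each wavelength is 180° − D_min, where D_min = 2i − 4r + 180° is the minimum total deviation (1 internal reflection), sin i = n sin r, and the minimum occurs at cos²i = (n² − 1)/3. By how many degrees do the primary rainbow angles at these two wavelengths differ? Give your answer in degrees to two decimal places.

At 416 nm (n = 1.343): cos²i = 0.26788 → i = 58.830°, r = 39.577°, D_min = 139.354°, rainbow angle = 40.646°.
At 617 nm (n = 1.332): cos²i = 0.25807 → i = 59.469°, r = 40.290°, D_min = 137.776°, rainbow angle = 42.224°.
Angular width = |40.646° − 42.224°| = 1.578°.

1.58°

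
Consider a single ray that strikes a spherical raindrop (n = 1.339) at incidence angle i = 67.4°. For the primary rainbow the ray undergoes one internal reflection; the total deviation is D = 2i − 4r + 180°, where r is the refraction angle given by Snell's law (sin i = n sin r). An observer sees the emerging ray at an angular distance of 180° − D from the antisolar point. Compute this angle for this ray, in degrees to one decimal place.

sin r = sin 67.4° / 1.339 = 0.9232/1.339 = 0.6895; r = 43.59°.
D = 2·67.4° − 4·43.59° + 180° = 134.80° − 174.36° + 180° = 140.44°.
Angle from antisolar point = 180° − D = 39.56°.

39.6°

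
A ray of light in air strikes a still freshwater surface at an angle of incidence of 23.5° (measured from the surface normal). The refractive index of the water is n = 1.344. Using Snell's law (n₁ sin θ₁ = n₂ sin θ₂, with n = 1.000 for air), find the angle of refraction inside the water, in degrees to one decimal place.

17.3°

Snell: sin θ_r = sin θ_i / n = sin 23.5° / 1.344 = 0.3987 / 1.344 = 0.2967.
θ_r = arcsin(0.2967) = 17.26°.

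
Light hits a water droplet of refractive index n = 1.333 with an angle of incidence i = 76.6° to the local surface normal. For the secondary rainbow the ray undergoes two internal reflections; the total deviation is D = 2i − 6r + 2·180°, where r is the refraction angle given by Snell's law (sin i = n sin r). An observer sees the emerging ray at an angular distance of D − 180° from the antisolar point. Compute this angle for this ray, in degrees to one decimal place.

52.0°

sin r = sin 76.6° / 1.333 = 0.9728/1.333 = 0.7298; r = 46.87°.
D = 2·76.6° − 6·46.87° + 2·180° = 153.20° − 281.20° + 360° = 232.00°.
Angle from antisolar point = D − 180° = 52.00°.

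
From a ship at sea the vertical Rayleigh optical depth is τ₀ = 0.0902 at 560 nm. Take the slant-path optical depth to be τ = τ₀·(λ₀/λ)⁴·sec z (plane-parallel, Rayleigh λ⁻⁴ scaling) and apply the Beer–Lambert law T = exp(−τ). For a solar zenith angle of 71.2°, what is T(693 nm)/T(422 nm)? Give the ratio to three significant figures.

2.11

Airmass: sec 71.2° = 3.1030.
τ(693 nm) = 0.0902 × (560/693)⁴ × 3.1030 = 0.0902 × 0.4264 × 3.1030 = 0.1193.
τ(422 nm) = 0.0902 × (560/422)⁴ × 3.1030 = 0.0902 × 3.1010 × 3.1030 = 0.8680.
T(693)/T(422) = exp(τ_B − τ_A) = exp(0.7486) = 2.1140.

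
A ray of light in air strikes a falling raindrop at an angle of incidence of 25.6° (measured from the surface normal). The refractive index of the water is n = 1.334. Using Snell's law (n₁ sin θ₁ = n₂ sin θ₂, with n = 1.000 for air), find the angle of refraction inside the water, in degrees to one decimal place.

Snell: sin θ_r = sin θ_i / n = sin 25.6° / 1.334 = 0.4321 / 1.334 = 0.3239.
θ_r = arcsin(0.3239) = 18.90°.

18.9°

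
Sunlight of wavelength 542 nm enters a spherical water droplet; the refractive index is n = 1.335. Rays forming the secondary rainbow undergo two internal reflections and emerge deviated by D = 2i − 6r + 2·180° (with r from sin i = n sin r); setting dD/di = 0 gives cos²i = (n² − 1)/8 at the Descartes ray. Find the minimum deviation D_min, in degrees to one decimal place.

231.4°

cos²i = (1.78222 − 1)/8 = 0.09778; i = arccos(0.31269) = 71.778°.
sin r = sin 71.778°/1.335 = 0.71150; r = 45.357°.
D_min = 2·71.778° − 6·45.357° + 360° = 231.414°.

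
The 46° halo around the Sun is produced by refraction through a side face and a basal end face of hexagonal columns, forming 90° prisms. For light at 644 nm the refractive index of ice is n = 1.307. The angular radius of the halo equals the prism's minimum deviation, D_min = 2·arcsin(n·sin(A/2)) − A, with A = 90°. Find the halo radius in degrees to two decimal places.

45.09°

n·sin(A/2) = 1.307 × sin 45° = 1.307 × 0.7071 = 0.9242.
D_min = 2·arcsin(0.9242) − 90° = 2 × 67.546° − 90° = 45.093°.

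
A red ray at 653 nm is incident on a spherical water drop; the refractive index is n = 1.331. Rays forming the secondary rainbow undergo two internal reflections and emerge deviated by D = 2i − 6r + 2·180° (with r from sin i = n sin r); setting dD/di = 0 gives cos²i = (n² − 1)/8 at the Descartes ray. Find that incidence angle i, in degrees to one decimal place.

71.9°

cos²i = (1.331² − 1)/8 = (1.77156 − 1)/8 = 0.09645.
cos i = 0.31056, so i = 71.907°.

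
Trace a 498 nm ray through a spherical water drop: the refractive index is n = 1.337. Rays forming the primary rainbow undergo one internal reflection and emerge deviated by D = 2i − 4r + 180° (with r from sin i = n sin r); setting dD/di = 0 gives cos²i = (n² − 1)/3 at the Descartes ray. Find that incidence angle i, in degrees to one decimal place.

cos²i = (1.337² − 1)/3 = (1.78757 − 1)/3 = 0.26252.
cos i = 0.51237, so i = 59.178°.

59.2°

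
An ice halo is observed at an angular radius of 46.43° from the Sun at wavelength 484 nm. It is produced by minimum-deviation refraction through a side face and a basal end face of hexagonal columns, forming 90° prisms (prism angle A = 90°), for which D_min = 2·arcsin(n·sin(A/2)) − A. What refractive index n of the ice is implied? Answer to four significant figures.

Rearranging: n = sin((D_min + A)/2) / sin(A/2).
(D_min + A)/2 = (46.43° + 90°)/2 = 68.215°.
n = sin 68.215° / sin 45° = 0.9286 / 0.7071 = 1.3132.

1.313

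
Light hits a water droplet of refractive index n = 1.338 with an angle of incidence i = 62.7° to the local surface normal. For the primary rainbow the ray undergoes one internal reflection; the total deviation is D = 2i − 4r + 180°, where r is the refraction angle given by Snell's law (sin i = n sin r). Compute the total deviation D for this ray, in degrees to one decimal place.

138.9°

sin r = sin 62.7° / 1.338 = 0.8886/1.338 = 0.6641; r = 41.62°.
D = 2·62.7° − 4·41.62° + 180° = 125.40° − 166.47° + 180° = 138.93°.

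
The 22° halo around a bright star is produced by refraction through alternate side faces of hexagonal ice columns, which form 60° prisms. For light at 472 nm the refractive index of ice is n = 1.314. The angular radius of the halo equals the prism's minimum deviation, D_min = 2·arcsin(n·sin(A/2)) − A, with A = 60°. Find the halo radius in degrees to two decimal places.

22.14°

n·sin(A/2) = 1.314 × sin 30° = 1.314 × 0.5000 = 0.6570.
D_min = 2·arcsin(0.6570) − 60° = 2 × 41.071° − 60° = 22.143°.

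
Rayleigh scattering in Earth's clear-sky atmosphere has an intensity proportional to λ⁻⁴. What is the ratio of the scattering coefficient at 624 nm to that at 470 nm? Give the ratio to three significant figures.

0.322

Rayleigh scattering ∝ λ⁻⁴, so the ratio of coefficients is the inverse fourth power of the wavelength ratio.
σ(624)/σ(470) = (470/624)⁴ = (0.7532)⁴ = 0.3218.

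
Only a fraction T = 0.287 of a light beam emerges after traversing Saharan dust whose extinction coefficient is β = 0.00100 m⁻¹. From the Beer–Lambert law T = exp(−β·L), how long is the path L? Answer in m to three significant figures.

1250 m

Beer–Lambert: T = exp(−βL) ⇒ L = −ln(T)/β = −ln(0.287)/0.00100 = 1.2483/0.00100 = 1248 m.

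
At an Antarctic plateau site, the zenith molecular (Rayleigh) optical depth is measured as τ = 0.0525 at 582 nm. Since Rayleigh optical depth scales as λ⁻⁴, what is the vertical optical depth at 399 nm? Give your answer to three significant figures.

0.238

τ(399 nm) = τ(582 nm) × (582/399)⁴ = 0.0525 × (1.4586)⁴ = 0.0525 × 4.5269 = 0.2377.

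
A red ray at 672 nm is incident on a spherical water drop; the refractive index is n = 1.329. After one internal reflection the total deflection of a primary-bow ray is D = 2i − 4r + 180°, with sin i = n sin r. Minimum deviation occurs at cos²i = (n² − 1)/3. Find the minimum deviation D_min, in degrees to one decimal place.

137.3°

cos²i = (1.76624 − 1)/3 = 0.25541; i = arccos(0.50538) = 59.643°.
sin r = sin 59.643°/1.329 = 0.64928; r = 40.487°.
D_min = 2·59.643° − 4·40.487° + 180° = 137.337°.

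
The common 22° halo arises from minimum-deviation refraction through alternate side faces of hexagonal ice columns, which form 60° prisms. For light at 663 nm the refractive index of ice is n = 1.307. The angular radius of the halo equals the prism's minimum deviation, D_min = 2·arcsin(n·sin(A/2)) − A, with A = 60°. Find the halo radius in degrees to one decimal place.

21.6°

n·sin(A/2) = 1.307 × sin 30° = 1.307 × 0.5000 = 0.6535.
D_min = 2·arcsin(0.6535) − 60° = 2 × 40.806° − 60° = 21.612°.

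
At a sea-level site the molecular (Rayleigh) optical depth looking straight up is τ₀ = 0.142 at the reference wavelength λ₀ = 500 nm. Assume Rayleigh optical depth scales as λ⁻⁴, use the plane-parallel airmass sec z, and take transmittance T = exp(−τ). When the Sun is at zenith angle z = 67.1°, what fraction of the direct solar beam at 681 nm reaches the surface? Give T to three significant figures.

sec 67.1° = 2.5699.
τ = 0.142 × (500/681)⁴ × 2.5699 = 0.142 × 0.2906 × 2.5699 = 0.1060.
T = exp(−0.1060) = 0.8994.

0.899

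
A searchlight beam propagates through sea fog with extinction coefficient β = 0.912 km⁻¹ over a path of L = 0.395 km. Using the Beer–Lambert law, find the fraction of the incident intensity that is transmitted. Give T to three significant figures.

0.698

τ = β·L = 0.912 × 0.395 = 0.3602.
T = exp(−0.3602) = 0.6975.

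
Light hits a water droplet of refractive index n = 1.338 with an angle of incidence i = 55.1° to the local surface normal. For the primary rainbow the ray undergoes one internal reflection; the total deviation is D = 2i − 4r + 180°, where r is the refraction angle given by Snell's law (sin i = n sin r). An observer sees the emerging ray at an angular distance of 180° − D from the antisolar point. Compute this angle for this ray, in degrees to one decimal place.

sin r = sin 55.1° / 1.338 = 0.8202/1.338 = 0.6130; r = 37.80°.
D = 2·55.1° − 4·37.80° + 180° = 110.20° − 151.22° + 180° = 138.98°.
Angle from antisolar point = 180° − D = 41.02°.

41.0°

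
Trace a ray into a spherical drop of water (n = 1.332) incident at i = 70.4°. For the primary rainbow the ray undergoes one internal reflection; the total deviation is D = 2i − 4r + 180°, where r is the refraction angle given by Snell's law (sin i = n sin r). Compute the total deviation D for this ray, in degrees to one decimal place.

sin r = sin 70.4° / 1.332 = 0.9421/1.332 = 0.7073; r = 45.01°.
D = 2·70.4° − 4·45.01° + 180° = 140.80° − 180.05° + 180° = 140.75°.

140.8°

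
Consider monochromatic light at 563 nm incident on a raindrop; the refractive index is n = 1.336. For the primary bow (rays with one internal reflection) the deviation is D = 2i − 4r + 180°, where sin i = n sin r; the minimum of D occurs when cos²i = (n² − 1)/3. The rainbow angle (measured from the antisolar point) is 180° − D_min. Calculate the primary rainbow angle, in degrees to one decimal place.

cos²i = (1.78490 − 1)/3 = 0.26163; i = arccos(0.51150) = 59.236°.
sin r = sin 59.236°/1.336 = 0.64318; r = 40.029°.
D_min = 2·59.236° − 4·40.029° + 180° = 138.356°.
Rainbow angle = 180° − D_min = 41.644°.

41.6°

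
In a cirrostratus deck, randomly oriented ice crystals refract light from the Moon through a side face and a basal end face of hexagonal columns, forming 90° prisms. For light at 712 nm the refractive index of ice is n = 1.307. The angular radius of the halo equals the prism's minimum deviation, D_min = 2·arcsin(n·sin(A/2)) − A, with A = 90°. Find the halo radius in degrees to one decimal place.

45.1°

n·sin(A/2) = 1.307 × sin 45° = 1.307 × 0.7071 = 0.9242.
D_min = 2·arcsin(0.9242) − 90° = 2 × 67.546° − 90° = 45.093°.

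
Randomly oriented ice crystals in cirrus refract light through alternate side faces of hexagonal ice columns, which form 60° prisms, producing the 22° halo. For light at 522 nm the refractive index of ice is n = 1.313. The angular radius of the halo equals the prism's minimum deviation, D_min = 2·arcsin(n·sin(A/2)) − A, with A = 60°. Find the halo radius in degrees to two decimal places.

22.07°

n·sin(A/2) = 1.313 × sin 30° = 1.313 × 0.5000 = 0.6565.
D_min = 2·arcsin(0.6565) − 60° = 2 × 41.033° − 60° = 22.067°.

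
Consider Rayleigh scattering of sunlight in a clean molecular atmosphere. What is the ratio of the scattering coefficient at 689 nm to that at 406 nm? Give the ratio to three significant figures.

0.121

Rayleigh scattering ∝ λ⁻⁴, so the ratio of coefficients is the inverse fourth power of the wavelength ratio.
σ(689)/σ(406) = (406/689)⁴ = (0.5893)⁴ = 0.1206.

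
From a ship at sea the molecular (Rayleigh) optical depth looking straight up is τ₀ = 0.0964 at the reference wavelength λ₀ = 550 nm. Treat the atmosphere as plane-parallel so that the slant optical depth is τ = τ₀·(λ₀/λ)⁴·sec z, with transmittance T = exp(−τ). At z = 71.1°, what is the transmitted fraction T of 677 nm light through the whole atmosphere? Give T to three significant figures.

0.878

sec 71.1° = 3.0872.
τ = 0.0964 × (550/677)⁴ × 3.0872 = 0.0964 × 0.4356 × 3.0872 = 0.1296.
T = exp(−0.1296) = 0.8784.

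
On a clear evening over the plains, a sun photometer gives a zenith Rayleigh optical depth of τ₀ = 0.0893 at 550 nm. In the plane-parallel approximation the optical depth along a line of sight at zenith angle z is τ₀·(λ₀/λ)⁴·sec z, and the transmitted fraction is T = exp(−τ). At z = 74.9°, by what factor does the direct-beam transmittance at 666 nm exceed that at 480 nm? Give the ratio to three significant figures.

1.54

Airmass: sec 74.9° = 3.8387.
τ(666 nm) = 0.0893 × (550/666)⁴ × 3.8387 = 0.0893 × 0.4651 × 3.8387 = 0.1594.
τ(480 nm) = 0.0893 × (550/480)⁴ × 3.8387 = 0.0893 × 1.7238 × 3.8387 = 0.5909.
T(666)/T(480) = exp(τ_B − τ_A) = exp(0.4315) = 1.5395.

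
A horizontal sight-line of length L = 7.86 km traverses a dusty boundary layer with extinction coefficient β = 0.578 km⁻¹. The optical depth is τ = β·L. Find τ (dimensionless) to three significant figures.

τ = β·L = 0.578 × 7.86 = 4.5431.

4.54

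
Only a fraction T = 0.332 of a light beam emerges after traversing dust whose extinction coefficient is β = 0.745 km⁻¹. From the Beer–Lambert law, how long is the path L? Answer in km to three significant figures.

1.48 km

Beer–Lambert: T = exp(−βL) ⇒ L = −ln(T)/β = −ln(0.332)/0.745 = 1.1026/0.745 = 1.48 km.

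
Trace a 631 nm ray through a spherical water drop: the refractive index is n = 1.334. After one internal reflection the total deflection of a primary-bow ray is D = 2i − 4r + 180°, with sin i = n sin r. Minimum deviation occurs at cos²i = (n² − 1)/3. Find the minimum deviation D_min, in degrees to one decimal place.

cos²i = (1.77956 − 1)/3 = 0.25985; i = arccos(0.50976) = 59.352°.
sin r = sin 59.352°/1.334 = 0.64492; r = 40.159°.
D_min = 2·59.352° − 4·40.159° + 180° = 138.067°.

138.1°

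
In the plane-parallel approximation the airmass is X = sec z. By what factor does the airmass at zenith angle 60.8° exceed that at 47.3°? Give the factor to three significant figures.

1.39

X(60.8°)/X(47.3°) = sec 60.8° / sec 47.3° = cos 47.3° / cos 60.8° = 0.6782/0.4879 = 1.3901.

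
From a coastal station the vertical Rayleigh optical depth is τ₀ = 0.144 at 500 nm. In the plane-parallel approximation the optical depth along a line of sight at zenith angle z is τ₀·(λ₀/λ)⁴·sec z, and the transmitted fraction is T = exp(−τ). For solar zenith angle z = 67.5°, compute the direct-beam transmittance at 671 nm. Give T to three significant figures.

0.890

sec 67.5° = 2.6131.
τ = 0.144 × (500/671)⁴ × 2.6131 = 0.144 × 0.3083 × 2.6131 = 0.1160.
T = exp(−0.1160) = 0.8905.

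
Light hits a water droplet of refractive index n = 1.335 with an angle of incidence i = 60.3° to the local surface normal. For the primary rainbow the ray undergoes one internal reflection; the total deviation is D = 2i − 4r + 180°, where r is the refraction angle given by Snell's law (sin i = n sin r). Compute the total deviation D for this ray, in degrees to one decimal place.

138.2°

sin r = sin 60.3° / 1.335 = 0.8686/1.335 = 0.6507; r = 40.59°.
D = 2·60.3° − 4·40.59° + 180° = 120.60° − 162.37° + 180° = 138.23°.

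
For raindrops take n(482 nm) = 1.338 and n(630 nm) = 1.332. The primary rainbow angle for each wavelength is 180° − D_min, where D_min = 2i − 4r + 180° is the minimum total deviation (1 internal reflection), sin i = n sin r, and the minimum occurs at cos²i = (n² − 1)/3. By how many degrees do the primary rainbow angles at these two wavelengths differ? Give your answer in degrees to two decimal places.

0.87°

At 482 nm (n = 1.338): cos²i = 0.26341 → i = 59.120°, r = 39.899°, D_min = 138.643°, rainbow angle = 41.357°.
At 630 nm (n = 1.332): cos²i = 0.25807 → i = 59.469°, r = 40.290°, D_min = 137.776°, rainbow angle = 42.224°.
Angular width = |41.357° − 42.224°| = 0.867°.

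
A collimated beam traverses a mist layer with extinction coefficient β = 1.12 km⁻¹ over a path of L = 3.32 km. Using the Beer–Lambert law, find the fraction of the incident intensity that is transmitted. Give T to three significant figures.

τ = β·L = 1.12 × 3.32 = 3.7184.
T = exp(−3.7184) = 0.0243.

0.0243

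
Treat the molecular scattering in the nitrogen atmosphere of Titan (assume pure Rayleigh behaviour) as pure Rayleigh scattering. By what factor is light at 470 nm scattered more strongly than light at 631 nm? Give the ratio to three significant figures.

Rayleigh scattering ∝ λ⁻⁴, so the ratio of coefficients is the inverse fourth power of the wavelength ratio.
σ(470)/σ(631) = (631/470)⁴ = (1.3426)⁴ = 3.249.

3.25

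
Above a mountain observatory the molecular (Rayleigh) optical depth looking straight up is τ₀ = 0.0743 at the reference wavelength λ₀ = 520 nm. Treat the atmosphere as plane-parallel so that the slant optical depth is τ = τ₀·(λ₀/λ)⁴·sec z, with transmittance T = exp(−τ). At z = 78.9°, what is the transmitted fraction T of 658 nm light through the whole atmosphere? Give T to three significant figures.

sec 78.9° = 5.1942.
τ = 0.0743 × (520/658)⁴ × 5.1942 = 0.0743 × 0.3900 × 5.1942 = 0.1505.
T = exp(−0.1505) = 0.8603.

0.860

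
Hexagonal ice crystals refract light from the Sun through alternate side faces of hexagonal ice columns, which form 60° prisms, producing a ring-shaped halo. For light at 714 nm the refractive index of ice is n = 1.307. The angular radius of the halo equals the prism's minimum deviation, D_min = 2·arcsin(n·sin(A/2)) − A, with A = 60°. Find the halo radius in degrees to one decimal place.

21.6°

n·sin(A/2) = 1.307 × sin 30° = 1.307 × 0.5000 = 0.6535.
D_min = 2·arcsin(0.6535) − 60° = 2 × 40.806° − 60° = 21.612°.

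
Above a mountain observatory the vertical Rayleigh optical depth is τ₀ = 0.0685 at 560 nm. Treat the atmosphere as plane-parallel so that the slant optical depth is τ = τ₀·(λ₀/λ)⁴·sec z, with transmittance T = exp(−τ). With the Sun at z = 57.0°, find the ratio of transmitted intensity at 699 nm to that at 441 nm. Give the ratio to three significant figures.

1.32

Airmass: sec 57.0° = 1.8361.
τ(699 nm) = 0.0685 × (560/699)⁴ × 1.8361 = 0.0685 × 0.4119 × 1.8361 = 0.0518.
τ(441 nm) = 0.0685 × (560/441)⁴ × 1.8361 = 0.0685 × 2.6001 × 1.8361 = 0.3270.
T(699)/T(441) = exp(τ_B − τ_A) = exp(0.2752) = 1.3168.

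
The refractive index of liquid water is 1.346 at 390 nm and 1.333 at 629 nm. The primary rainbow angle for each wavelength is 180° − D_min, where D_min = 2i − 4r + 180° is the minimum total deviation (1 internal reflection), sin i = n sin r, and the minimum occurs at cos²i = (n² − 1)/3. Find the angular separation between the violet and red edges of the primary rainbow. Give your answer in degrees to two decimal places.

At 390 nm (n = 1.346): cos²i = 0.27057 → i = 58.657°, r = 39.384°, D_min = 139.775°, rainbow angle = 40.225°.
At 629 nm (n = 1.333): cos²i = 0.25896 → i = 59.410°, r = 40.225°, D_min = 137.922°, rainbow angle = 42.078°.
Angular width = |40.225° − 42.078°| = 1.853°.

1.85°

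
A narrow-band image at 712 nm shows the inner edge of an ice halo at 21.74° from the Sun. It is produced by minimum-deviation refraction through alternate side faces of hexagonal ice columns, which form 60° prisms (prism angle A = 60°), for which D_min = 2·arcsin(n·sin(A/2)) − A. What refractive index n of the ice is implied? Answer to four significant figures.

1.309

Rearranging: n = sin((D_min + A)/2) / sin(A/2).
(D_min + A)/2 = (21.74° + 60°)/2 = 40.870°.
n = sin 40.870° / sin 30° = 0.6543 / 0.5000 = 1.3087.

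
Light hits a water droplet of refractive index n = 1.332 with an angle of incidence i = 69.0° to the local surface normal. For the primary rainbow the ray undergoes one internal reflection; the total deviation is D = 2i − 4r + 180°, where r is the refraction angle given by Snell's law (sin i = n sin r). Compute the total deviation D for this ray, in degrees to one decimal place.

140.0°

sin r = sin 69.0° / 1.332 = 0.9336/1.332 = 0.7009; r = 44.50°.
D = 2·69.0° − 4·44.50° + 180° = 138.00° − 177.99° + 180° = 140.01°.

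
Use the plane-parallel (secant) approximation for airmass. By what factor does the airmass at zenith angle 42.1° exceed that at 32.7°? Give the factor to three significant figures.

X(42.1°)/X(32.7°) = sec 42.1° / sec 32.7° = cos 32.7° / cos 42.1° = 0.8415/0.7420 = 1.1341.

1.13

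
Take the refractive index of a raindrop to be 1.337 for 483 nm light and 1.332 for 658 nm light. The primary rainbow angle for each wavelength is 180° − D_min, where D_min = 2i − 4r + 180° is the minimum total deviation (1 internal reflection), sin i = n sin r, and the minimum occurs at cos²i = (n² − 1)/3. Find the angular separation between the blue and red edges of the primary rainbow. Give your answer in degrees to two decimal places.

0.72°

At 483 nm (n = 1.337): cos²i = 0.26252 → i = 59.178°, r = 39.964°, D_min = 138.500°, rainbow angle = 41.500°.
At 658 nm (n = 1.332): cos²i = 0.25807 → i = 59.469°, r = 40.290°, D_min = 137.776°, rainbow angle = 42.224°.
Angular width = |41.500° − 42.224°| = 0.724°.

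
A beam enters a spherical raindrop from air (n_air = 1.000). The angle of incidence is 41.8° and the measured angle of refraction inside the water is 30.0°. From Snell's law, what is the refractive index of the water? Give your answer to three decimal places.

n = sin θ_i / sin θ_r = sin 41.8° / sin 30.0° = 0.6665 / 0.5000 = 1.3331.

1.333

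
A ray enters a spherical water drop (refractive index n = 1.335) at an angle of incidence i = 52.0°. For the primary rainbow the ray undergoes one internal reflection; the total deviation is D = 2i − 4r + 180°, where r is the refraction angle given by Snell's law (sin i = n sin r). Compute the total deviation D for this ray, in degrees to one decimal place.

sin r = sin 52.0° / 1.335 = 0.7880/1.335 = 0.5903; r = 36.18°.
D = 2·52.0° − 4·36.18° + 180° = 104.00° − 144.70° + 180° = 139.30°.

139.3°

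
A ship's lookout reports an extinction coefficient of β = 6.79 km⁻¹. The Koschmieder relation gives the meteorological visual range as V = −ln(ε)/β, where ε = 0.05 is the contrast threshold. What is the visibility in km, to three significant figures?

V = −ln(0.05) / 6.79 = 2.996 / 6.79 = 0.4412 km.

0.441 km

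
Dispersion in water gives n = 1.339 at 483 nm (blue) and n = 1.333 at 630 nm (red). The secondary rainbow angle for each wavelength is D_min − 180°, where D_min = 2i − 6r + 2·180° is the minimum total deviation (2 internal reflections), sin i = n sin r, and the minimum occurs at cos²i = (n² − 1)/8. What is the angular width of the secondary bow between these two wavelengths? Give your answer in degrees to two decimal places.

1.56°

At 483 nm (n = 1.339): cos²i = 0.09912 → i = 71.650°, r = 45.141°, D_min = 232.451°, rainbow angle = 52.451°.
At 630 nm (n = 1.333): cos²i = 0.09711 → i = 71.843°, r = 45.466°, D_min = 230.891°, rainbow angle = 50.891°.
Angular width = |52.451° − 50.891°| = 1.560°.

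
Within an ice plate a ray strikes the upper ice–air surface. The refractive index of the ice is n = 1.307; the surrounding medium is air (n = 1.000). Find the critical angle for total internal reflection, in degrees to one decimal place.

sin θ_c = n_air / n = 1.000 / 1.307 = 0.7651.
θ_c = arcsin(0.7651) = 49.92°.

49.9°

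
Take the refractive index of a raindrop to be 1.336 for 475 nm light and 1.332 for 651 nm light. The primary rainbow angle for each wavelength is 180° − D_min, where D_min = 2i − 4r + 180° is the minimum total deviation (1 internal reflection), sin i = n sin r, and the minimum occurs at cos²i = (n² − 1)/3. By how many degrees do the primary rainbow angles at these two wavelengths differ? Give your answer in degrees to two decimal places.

At 475 nm (n = 1.336): cos²i = 0.26163 → i = 59.236°, r = 40.029°, D_min = 138.356°, rainbow angle = 41.644°.
At 651 nm (n = 1.332): cos²i = 0.25807 → i = 59.469°, r = 40.290°, D_min = 137.776°, rainbow angle = 42.224°.
Angular width = |41.644° − 42.224°| = 0.580°.

0.58°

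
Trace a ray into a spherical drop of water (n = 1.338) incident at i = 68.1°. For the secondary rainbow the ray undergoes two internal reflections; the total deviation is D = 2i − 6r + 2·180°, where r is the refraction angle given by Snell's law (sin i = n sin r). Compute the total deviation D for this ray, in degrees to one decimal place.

232.8°

sin r = sin 68.1° / 1.338 = 0.9278/1.338 = 0.6935; r = 43.90°.
D = 2·68.1° − 6·43.90° + 2·180° = 136.20° − 263.42° + 360° = 232.78°.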